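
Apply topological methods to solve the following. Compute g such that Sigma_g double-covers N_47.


chi(N_47) = 2 - 47 = -45.
Double cover: chi(Sigma_g) = 2 * chi(N_47) = 2*(-45) = -90.
2 - 2g = -90, so g = (2 - (-90))/2 = 92/2 = 46

46


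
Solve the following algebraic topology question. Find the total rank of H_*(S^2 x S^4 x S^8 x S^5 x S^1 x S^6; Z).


Total Betti number is multiplicative under products.
Each S^d (d>=1) has total Betti number 2.
There are 6 sphere factors.
Total = 2^6 = 64

64


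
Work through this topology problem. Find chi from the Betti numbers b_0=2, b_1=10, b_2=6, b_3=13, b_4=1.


chi = sum_k (-1)^k b_k.
= (2) + (-10) + (6) + (-13) + (1)
= -14

-14


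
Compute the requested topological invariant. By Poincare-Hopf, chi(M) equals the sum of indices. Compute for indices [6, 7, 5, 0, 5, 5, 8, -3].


Poincare-Hopf: chi(M) = sum of indices of zeros.
chi = (6) + (7) + (5) + (0) + (5) + (5) + (8) + (-3) = 33

33


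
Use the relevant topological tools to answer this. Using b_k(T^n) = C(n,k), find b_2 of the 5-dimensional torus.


By the Kunneth formula, b_k(T^n) = C(n,k).
b_2(T^5) = C(5,2).
C(5,2) = 5!/(2!*3!) = 10

10


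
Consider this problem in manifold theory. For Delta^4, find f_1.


Delta^4 has 4+1 vertices. A 1-face is a choice of 1+1 vertices.
f_1 = C(4+1, 1+1) = C(5,2) = 10

10


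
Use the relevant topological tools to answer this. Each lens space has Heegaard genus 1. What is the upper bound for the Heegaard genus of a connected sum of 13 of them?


Heegaard genus satisfies g(A#B) <= g(A) + g(B).
Each lens space has g = 1.
Upper bound: 13 * 1 = 13

13


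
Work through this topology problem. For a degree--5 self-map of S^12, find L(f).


On S^12: L(f) = tr(f_0*) + (-1)^12 tr(f_12*) = 1 + (-1)^12 * deg(f).
L(f) = 1 + (-1)^12 * -5 = 1 + -5 = -4

-4


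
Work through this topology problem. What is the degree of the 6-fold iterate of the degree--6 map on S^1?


deg(f) = -6. Degree is multiplicative: deg(f^6) = (deg f)^6.
deg(f^6) = (-6)^6 = 46656

46656


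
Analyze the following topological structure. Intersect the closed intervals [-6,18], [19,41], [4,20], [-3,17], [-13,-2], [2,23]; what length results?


Intersection = [max(a_i), min(b_i)] = [19, -2].
Since 19 > -2, the intersection is empty.
Length = 0

0


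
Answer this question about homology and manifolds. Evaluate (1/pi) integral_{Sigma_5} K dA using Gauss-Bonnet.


Gauss-Bonnet: integral K dA = 2*pi*chi(M).
chi(Sigma_5) = 2 - 2*5 = -8.
(integral K dA)/pi = 2*chi = 2*(-8) = -16

-16


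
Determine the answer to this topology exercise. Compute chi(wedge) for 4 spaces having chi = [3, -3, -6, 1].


chi(A v B) = chi(A) + chi(B) - 1 (one point identified).
For 4 spaces: chi = (sum chi_i) - (4 - 1).
sum = -5; chi = -5 - 3 = -8

-8


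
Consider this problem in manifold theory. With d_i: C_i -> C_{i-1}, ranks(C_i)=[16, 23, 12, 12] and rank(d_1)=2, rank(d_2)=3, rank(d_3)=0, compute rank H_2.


rank H_k = rank(ker d_k) - rank(im d_{k+1}).
rank(ker d_2) = rank(C_2) - rank(d_2) = 12 - 3 = 9.
rank(im d_{2+1}) = 0.
rank H_2 = 9 - 0 = 9

9


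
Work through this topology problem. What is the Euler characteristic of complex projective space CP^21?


CP^21 has one cell in each even dimension 0, 2, ..., 2*21 (21+1 cells total).
All cells are even-dimensional, so chi = number of cells.
chi = 21 + 1 = 22

22


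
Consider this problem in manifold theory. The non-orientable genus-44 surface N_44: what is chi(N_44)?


For a non-orientable closed surface with k crosscaps: chi = 2 - k.
Here k = 44.
chi = 2 - 44 = -42

-42


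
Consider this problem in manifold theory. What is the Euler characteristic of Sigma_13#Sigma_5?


chi(Sigma_13) = 2 - 2*13 = -24
chi(Sigma_5) = 2 - 2*5 = -8
For surfaces: chi(A#B) = chi(A) + chi(B) - 2.
chi = -24 + -8 - 2 = -34

-34


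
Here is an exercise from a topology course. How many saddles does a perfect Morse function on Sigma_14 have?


A perfect Morse function has m_k = b_k.
For Sigma_14: b_0=1, b_1=2g=28, b_2=1.
Saddles m_1 = 2g = 28

28


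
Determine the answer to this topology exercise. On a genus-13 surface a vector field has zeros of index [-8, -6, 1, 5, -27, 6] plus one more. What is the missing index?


Poincare-Hopf: sum of indices = chi(M).
chi(Sigma_13) = 2 - 2*13 = -24.
Sum of known indices = -29.
x = chi - (sum known) = -24 - (-29) = 5

5


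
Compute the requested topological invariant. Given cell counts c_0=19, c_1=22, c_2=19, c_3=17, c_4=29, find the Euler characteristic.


chi = sum_k (-1)^k c_k.
= (-1)^0*19 + (-1)^1*22 + (-1)^2*19 + (-1)^3*17 + (-1)^4*29
= (19) + (-22) + (19) + (-17) + (29)
= 28

28


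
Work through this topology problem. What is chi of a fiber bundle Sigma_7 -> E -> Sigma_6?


For a fiber bundle F -> E -> B (with CW structure): chi(E) = chi(B) * chi(F).
chi(Sigma_6) = -10, chi(Sigma_7) = -12.
chi(E) = (-10) * (-12) = 120

120


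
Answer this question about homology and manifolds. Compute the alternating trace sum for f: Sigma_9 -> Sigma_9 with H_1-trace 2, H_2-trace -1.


L(f) = tr(f_0*) - tr(f_1*) + tr(f_2*).
= 1 - (2) + (-1)
= -2

-2


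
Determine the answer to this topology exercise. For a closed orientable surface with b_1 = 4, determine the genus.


For a closed orientable surface: b_1 = 2g.
4 = 2g
g = 4 / 2 = 2

2


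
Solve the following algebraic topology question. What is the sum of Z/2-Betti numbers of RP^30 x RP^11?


dim H^*(RP^n; Z/2) = n+1 (one Z/2 in each degree 0..n).
Total Betti number is multiplicative.
Total = (30+1) * (11+1) = 31 * 12 = 372

372


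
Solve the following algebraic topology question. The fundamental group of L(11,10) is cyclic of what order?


pi_1(L(p,q)) = Z/pZ for any q coprime to p.
|pi_1(L(11,10))| = 11

11


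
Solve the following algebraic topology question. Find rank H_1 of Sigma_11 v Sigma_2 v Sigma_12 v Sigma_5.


For a wedge X v Y: reduced H_k(X v Y) = H_k(X) + H_k(Y).
Each Sigma_g contributes b_1 = 2g.
b_1 = 22 + 4 + 24 + 10 = 60

60


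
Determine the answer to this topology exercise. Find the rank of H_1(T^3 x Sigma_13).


pi_1(A x B) = pi_1(A) x pi_1(B); rank of abelianization = b_1.
b_1(T^3) = 3, b_1(Sigma_13) = 2*13 = 26.
b_1(product) = 3 + 26 = 29

29


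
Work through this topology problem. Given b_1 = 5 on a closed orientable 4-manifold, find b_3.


Poincare duality for closed orientable n-manifolds: b_k = b_{n-k}.
Here n = 4, so b_3 = b_1 = 5

5


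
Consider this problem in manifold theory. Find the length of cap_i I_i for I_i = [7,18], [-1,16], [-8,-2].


Intersection = [max(a_i), min(b_i)] = [7, -2].
Since 7 > -2, the intersection is empty.
Length = 0

0


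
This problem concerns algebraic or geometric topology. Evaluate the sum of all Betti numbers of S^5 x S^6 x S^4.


Total Betti number is multiplicative under products.
Each S^d (d>=1) has total Betti number 2.
There are 3 sphere factors.
Total = 2^3 = 8

8


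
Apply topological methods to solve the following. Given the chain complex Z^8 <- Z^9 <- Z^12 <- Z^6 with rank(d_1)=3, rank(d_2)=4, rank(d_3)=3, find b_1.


rank H_k = rank(ker d_k) - rank(im d_{k+1}).
rank(ker d_1) = rank(C_1) - rank(d_1) = 9 - 3 = 6.
rank(im d_{1+1}) = 4.
rank H_1 = 6 - 4 = 2

2


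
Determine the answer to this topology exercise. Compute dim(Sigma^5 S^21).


Each suspension raises dimension by 1: Sigma S^n = S^{n+1}.
Sigma^5 S^21 = S^{21+5} = S^26

26


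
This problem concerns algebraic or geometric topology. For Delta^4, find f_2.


Delta^4 has 4+1 vertices. A 2-face is a choice of 2+1 vertices.
f_2 = C(4+1, 2+1) = C(5,3) = 10

10


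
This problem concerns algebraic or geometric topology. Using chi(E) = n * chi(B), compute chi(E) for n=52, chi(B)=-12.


For a finite covering: chi(E) = (number of sheets) * chi(B).
chi(E) = 52 * (-12) = -624

-624


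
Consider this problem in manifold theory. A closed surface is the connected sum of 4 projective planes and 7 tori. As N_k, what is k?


Since a >= 1, the sum is non-orientable; each T^2 can be replaced by RP^2 # RP^2 (since T^2#RP^2 = 3RP^2).
Total crosscaps k = 4 + 2*7 = 18.
Check via chi: chi = 4*1 + 7*0 - (4+7-1)*2 = -16 = 2 - k = -16. Consistent.

18


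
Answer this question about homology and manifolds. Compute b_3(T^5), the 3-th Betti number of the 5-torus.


By the Kunneth formula, b_k(T^n) = C(n,k).
b_3(T^5) = C(5,3).
C(5,3) = 5!/(3!*2!) = 10

10


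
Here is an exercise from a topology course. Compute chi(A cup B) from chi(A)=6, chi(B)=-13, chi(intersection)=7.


chi(A cup B) = chi(A) + chi(B) - chi(A cap B)
= 6 + (-13) - (7)
= -14

-14


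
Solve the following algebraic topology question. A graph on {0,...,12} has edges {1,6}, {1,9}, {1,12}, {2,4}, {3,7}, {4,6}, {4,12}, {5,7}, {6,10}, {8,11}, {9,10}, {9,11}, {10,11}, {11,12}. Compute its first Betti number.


b_1 = E - V + (number of components).
E = 14, V = 13, components = 3.
b_1 = 14 - 13 + 3 = 4

4


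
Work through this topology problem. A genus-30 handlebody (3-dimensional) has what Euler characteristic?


A genus-g handlebody deformation retracts to a wedge of g circles.
chi(vee_g S^1) = 1 - g.
chi(H_30) = 1 - 30 = -29

-29


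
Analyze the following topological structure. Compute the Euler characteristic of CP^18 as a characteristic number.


For any closed oriented manifold, <e(TM),[M]> = chi(M).
chi(CP^18) = 18+1 = 19

19


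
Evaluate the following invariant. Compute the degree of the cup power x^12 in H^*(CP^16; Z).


|x| = 2 in H^*(CP^n).
|x^12| = 12 * |x| = 12 * 2 = 24

24


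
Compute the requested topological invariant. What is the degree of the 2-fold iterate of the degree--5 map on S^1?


deg(f) = -5. Degree is multiplicative: deg(f^2) = (deg f)^2.
deg(f^2) = (-5)^2 = 25

25


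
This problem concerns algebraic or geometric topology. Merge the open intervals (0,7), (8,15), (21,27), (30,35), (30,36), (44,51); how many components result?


Sort and merge overlapping open intervals.
Merged: (0,7), (8,15), (21,27), (30,36), (44,51).
Number of components = 5

5


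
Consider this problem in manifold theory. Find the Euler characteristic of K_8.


K_8: V = 8, E = C(8,2) = 28.
chi = V - E = 8 - 28 = -20

-20


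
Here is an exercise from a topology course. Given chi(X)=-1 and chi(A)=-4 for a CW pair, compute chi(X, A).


Relative Euler characteristic: chi(X, A) = chi(X) - chi(A).
= -1 - (-4) = 3

3


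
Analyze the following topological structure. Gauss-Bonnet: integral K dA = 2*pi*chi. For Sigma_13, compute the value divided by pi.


Gauss-Bonnet: integral K dA = 2*pi*chi(M).
chi(Sigma_13) = 2 - 2*13 = -24.
(integral K dA)/pi = 2*chi = 2*(-24) = -48

-48


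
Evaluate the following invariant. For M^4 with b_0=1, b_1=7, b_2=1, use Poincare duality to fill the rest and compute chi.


By Poincare duality b_k = b_{4-k}, so full Betti numbers: b_0=1, b_1=7, b_2=1, b_3=7, b_4=1.
chi = sum (-1)^k b_k = -11

-11


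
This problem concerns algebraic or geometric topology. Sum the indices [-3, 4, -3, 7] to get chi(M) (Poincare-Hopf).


Poincare-Hopf: chi(M) = sum of indices of zeros.
chi = (-3) + (4) + (-3) + (7) = 5

5


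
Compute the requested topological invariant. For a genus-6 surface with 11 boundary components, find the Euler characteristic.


For a compact orientable surface with genus g and b boundary components: chi = 2 - 2g - b.
chi = 2 - 2*6 - 11 = 2 - 12 - 11 = -21

-21


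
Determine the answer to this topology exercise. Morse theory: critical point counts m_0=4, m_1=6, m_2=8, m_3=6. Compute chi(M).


Morse theory: chi(M) = sum_k (-1)^k m_k where m_k = #(index-k critical points).
= (4) + (-6) + (8) + (-6) = 0

0


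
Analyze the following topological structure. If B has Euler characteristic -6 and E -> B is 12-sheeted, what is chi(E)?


For a finite covering: chi(E) = (number of sheets) * chi(B).
chi(E) = 12 * (-6) = -72

-72


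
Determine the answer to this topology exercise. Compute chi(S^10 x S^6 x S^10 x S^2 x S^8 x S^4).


chi is multiplicative: chi(X x Y) = chi(X) chi(Y).
Each even-dim sphere has chi = 2. There are 6 factors.
chi = 2^6 = 64

64


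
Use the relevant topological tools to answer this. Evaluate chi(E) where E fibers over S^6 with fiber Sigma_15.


chi(S^6) = 2 (n even), chi(Sigma_15) = 2 - 2*15 = -28.
chi(E) = 2 * (-28) = -56

-56


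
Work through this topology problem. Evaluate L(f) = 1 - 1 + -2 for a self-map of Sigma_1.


L(f) = tr(f_0*) - tr(f_1*) + tr(f_2*).
= 1 - (1) + (-2)
= -2

-2


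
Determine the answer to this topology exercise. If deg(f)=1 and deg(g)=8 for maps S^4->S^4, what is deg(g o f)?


Degree is multiplicative under composition: deg(g o f) = deg(g) * deg(f).
= 8 * 1 = 8

8


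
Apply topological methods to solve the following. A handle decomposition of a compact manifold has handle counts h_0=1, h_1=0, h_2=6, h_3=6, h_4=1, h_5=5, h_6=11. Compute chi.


Handles of index k contribute (-1)^k to chi (same as CW cells).
chi = (1) + (0) + (6) + (-6) + (1) + (-5) + (11) = 8

8


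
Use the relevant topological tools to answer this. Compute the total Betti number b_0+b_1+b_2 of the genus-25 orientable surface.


For Sigma_25: b_0 = 1, b_1 = 2g = 50, b_2 = 1.
Total = 1 + 50 + 1 = 52

52


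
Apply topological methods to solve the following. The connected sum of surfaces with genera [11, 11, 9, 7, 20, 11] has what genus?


Genus is additive under connected sum of orientable surfaces.
g = 11 + 11 + 9 + 7 + 20 + 11 = 69

69


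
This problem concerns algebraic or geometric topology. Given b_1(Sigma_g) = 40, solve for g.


For a closed orientable surface: b_1 = 2g.
40 = 2g
g = 40 / 2 = 20

20


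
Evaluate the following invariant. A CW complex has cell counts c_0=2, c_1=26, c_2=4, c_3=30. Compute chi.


chi = sum_k (-1)^k c_k.
= (-1)^0*2 + (-1)^1*26 + (-1)^2*4 + (-1)^3*30
= (2) + (-26) + (4) + (-30)
= -50

-50


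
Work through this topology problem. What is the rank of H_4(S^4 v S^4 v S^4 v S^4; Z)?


For a wedge of spheres, H_k (k>0) is free on one generator per sphere of dimension k.
Spheres of dimension 4: count = 4.
b_4 = 4

4


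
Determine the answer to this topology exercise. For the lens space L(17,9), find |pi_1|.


pi_1(L(p,q)) = Z/pZ for any q coprime to p.
|pi_1(L(17,9))| = 17

17


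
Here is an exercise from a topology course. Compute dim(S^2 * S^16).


Join of spheres: S^m * S^n = S^{m+n+1}.
dim = 2 + 16 + 1 = 19

19


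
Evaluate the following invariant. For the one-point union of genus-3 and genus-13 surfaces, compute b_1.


For a wedge: H_1(A v B) = H_1(A) + H_1(B).
b_1(Sigma_3) = 6, b_1(Sigma_13) = 26.
b_1 = 6 + 26 = 32

32


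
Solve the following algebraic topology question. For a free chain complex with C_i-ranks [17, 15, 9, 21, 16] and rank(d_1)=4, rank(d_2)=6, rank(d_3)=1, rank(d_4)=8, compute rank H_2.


rank H_k = rank(ker d_k) - rank(im d_{k+1}).
rank(ker d_2) = rank(C_2) - rank(d_2) = 9 - 6 = 3.
rank(im d_{2+1}) = 1.
rank H_2 = 3 - 1 = 2

2


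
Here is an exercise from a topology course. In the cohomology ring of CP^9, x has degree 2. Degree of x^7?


|x| = 2 in H^*(CP^n).
|x^7| = 7 * |x| = 7 * 2 = 14

14


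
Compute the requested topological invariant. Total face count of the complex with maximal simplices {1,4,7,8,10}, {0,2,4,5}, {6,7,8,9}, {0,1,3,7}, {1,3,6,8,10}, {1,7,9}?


Each maximal simplex on m vertices has 2^m - 1 nonempty faces.
Take the union (dedupe shared faces).
Total distinct faces = 90

90


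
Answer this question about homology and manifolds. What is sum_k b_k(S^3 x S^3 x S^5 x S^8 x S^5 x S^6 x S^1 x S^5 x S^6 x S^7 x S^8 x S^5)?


Total Betti number is multiplicative under products.
Each S^d (d>=1) has total Betti number 2.
There are 12 sphere factors.
Total = 2^12 = 4096

4096


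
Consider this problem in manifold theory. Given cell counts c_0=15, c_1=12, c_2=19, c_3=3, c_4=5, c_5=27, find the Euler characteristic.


chi = sum_k (-1)^k c_k.
= (-1)^0*15 + (-1)^1*12 + (-1)^2*19 + (-1)^3*3 + (-1)^4*5 + (-1)^5*27
= (15) + (-12) + (19) + (-3) + (5) + (-27)
= -3

-3


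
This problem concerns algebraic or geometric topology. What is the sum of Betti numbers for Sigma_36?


For Sigma_36: b_0 = 1, b_1 = 2g = 72, b_2 = 1.
Total = 1 + 72 + 1 = 74

74


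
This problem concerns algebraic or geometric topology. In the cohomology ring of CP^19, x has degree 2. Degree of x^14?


|x| = 2 in H^*(CP^n).
|x^14| = 14 * |x| = 14 * 2 = 28

28


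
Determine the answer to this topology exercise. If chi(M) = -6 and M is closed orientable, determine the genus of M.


chi = 2 - 2g for closed orientable surfaces.
-6 = 2 - 2g
2g = 2 - (-6) = 8
g = 4

4


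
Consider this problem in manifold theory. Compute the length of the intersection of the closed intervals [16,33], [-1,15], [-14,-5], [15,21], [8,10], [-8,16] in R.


Intersection = [max(a_i), min(b_i)] = [16, -5].
Since 16 > -5, the intersection is empty.
Length = 0

0


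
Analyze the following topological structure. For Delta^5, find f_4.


Delta^5 has 5+1 vertices. A 4-face is a choice of 4+1 vertices.
f_4 = C(5+1, 4+1) = C(6,5) = 6

6


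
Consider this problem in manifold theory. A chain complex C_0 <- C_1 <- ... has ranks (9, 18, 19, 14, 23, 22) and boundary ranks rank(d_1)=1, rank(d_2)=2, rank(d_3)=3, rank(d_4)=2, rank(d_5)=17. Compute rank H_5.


rank H_k = rank(ker d_k) - rank(im d_{k+1}).
rank(ker d_5) = rank(C_5) - rank(d_5) = 22 - 17 = 5.
rank(im d_{5+1}) = 0.
rank H_5 = 5 - 0 = 5

5


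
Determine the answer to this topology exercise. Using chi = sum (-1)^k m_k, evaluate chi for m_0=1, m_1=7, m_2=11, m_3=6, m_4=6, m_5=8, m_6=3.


Morse theory: chi(M) = sum_k (-1)^k m_k where m_k = #(index-k critical points).
= (1) + (-7) + (11) + (-6) + (6) + (-8) + (3) = 0

0


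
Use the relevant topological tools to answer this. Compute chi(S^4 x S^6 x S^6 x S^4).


chi is multiplicative: chi(X x Y) = chi(X) chi(Y).
Each even-dim sphere has chi = 2. There are 4 factors.
chi = 2^4 = 16

16


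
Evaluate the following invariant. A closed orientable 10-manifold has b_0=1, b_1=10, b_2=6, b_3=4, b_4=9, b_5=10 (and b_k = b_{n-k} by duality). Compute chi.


By Poincare duality b_k = b_{10-k}, so full Betti numbers: b_0=1, b_1=10, b_2=6, b_3=4, b_4=9, b_5=10, b_6=9, b_7=4, b_8=6, b_9=10, b_10=1.
chi = sum (-1)^k b_k = -6

-6


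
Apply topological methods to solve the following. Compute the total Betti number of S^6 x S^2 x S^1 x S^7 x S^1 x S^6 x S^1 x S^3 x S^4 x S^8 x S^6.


Total Betti number is multiplicative under products.
Each S^d (d>=1) has total Betti number 2.
There are 11 sphere factors.
Total = 2^11 = 2048

2048


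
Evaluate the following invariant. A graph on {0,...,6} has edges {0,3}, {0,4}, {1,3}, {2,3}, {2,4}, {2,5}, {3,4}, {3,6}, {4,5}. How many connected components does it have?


Run DFS/union-find over 7 vertices.
V = 7, E = 9.
Number of components = 1

1


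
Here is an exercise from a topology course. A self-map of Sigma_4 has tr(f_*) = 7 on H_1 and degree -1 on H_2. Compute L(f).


L(f) = tr(f_0*) - tr(f_1*) + tr(f_2*).
= 1 - (7) + (-1)
= -7

-7


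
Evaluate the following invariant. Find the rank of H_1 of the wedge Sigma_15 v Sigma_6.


For a wedge: H_1(A v B) = H_1(A) + H_1(B).
b_1(Sigma_15) = 30, b_1(Sigma_6) = 12.
b_1 = 30 + 12 = 42

42


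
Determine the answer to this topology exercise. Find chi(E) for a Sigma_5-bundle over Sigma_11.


For a fiber bundle F -> E -> B (with CW structure): chi(E) = chi(B) * chi(F).
chi(Sigma_11) = -20, chi(Sigma_5) = -8.
chi(E) = (-20) * (-8) = 160

160


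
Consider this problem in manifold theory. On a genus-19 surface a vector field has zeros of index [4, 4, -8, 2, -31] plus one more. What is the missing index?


Poincare-Hopf: sum of indices = chi(M).
chi(Sigma_19) = 2 - 2*19 = -36.
Sum of known indices = -29.
x = chi - (sum known) = -36 - (-29) = -7

-7


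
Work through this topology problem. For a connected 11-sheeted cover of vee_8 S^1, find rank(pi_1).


Nielsen-Schreier: an index-n subgroup of F_r is free of rank 1 + n(r-1).
Equivalently: chi(cover) = n*chi(base); chi(vee_r S^1) = 1 - 8 = -7.
chi(E) = 11*(-7) = -77; rank = 1 - chi(E) = 1 - (-77) = 78.
rank = 1 + 11*(8-1) = 1 + 77 = 78

78


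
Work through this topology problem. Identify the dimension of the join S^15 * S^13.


Join of spheres: S^m * S^n = S^{m+n+1}.
dim = 15 + 13 + 1 = 29

29


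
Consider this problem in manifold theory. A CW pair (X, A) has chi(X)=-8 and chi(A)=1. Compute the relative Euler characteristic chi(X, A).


Relative Euler characteristic: chi(X, A) = chi(X) - chi(A).
= -8 - (1) = -9

-9


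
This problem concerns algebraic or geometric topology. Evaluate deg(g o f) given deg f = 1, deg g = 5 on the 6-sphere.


Degree is multiplicative under composition: deg(g o f) = deg(g) * deg(f).
= 5 * 1 = 5

5


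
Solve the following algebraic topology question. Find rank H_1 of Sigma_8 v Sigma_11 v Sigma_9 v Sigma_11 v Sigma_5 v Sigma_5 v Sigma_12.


For a wedge X v Y: reduced H_k(X v Y) = H_k(X) + H_k(Y).
Each Sigma_g contributes b_1 = 2g.
b_1 = 16 + 22 + 18 + 22 + 10 + 10 + 24 = 122

122


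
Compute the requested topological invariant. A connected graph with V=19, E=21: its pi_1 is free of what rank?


For a connected graph: rank(pi_1) = b_1 = E - V + 1 = 1 - chi.
chi = V - E = 19 - 21 = -2.
rank = 1 - (-2) = 21 - 19 + 1 = 3

3


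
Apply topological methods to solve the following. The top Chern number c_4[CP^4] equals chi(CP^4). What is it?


For any closed oriented manifold, <e(TM),[M]> = chi(M).
chi(CP^4) = 4+1 = 5

5


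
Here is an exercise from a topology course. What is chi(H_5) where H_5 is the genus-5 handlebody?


A genus-g handlebody deformation retracts to a wedge of g circles.
chi(vee_g S^1) = 1 - g.
chi(H_5) = 1 - 5 = -4

-4


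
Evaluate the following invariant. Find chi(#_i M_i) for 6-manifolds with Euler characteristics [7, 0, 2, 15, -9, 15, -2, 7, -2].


For n-manifolds: chi(A#B) = chi(A) + chi(B) - chi(S^6).
chi(S^6) = 1 + (-1)^6 = 2.
chi(#) = (sum chi_i) - (9-1)*chi(S^6) = 33 - 8*2 = 17

17


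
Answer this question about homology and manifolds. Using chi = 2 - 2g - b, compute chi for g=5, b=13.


For a compact orientable surface with genus g and b boundary components: chi = 2 - 2g - b.
chi = 2 - 2*5 - 13 = 2 - 10 - 13 = -21

-21


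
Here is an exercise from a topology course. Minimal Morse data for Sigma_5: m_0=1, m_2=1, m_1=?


A perfect Morse function has m_k = b_k.
For Sigma_5: b_0=1, b_1=2g=10, b_2=1.
Saddles m_1 = 2g = 10

10


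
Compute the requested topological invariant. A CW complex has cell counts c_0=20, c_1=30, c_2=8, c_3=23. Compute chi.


chi = sum_k (-1)^k c_k.
= (-1)^0*20 + (-1)^1*30 + (-1)^2*8 + (-1)^3*23
= (20) + (-30) + (8) + (-23)
= -25

-25


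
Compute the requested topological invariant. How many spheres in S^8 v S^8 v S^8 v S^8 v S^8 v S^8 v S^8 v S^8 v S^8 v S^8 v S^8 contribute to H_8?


For a wedge of spheres, H_k (k>0) is free on one generator per sphere of dimension k.
Spheres of dimension 8: count = 11.
b_8 = 11

11


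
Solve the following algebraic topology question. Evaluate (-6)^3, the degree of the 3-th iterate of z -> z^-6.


deg(f) = -6. Degree is multiplicative: deg(f^3) = (deg f)^3.
deg(f^3) = (-6)^3 = -216

-216


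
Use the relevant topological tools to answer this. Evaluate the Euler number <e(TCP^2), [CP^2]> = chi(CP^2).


For any closed oriented manifold, <e(TM),[M]> = chi(M).
chi(CP^2) = 2+1 = 3

3


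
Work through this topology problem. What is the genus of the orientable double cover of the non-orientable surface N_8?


chi(N_8) = 2 - 8 = -6.
Double cover: chi(Sigma_g) = 2 * chi(N_8) = 2*(-6) = -12.
2 - 2g = -12, so g = (2 - (-12))/2 = 14/2 = 7

7


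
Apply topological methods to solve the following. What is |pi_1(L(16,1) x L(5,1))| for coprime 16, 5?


pi_1(X x Y) = pi_1(X) x pi_1(Y).
pi_1(L(16,1)) = Z/16, pi_1(L(5,1)) = Z/5.
|Z/16 x Z/5| = 16 * 5 = 80

80


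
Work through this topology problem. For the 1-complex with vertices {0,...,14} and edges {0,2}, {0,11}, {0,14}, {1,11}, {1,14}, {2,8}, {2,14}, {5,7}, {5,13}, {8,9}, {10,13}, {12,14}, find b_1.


b_1 = E - V + (number of components).
E = 12, V = 15, components = 5.
b_1 = 12 - 15 + 5 = 2

2


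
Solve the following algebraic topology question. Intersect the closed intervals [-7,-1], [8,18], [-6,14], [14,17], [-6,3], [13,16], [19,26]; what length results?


Intersection = [max(a_i), min(b_i)] = [19, -1].
Since 19 > -1, the intersection is empty.
Length = 0

0


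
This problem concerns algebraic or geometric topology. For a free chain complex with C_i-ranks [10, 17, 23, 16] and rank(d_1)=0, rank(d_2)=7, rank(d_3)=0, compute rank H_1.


rank H_k = rank(ker d_k) - rank(im d_{k+1}).
rank(ker d_1) = rank(C_1) - rank(d_1) = 17 - 0 = 17.
rank(im d_{1+1}) = 7.
rank H_1 = 17 - 7 = 10

10


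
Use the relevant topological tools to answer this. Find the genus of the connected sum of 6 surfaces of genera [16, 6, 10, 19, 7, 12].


Genus is additive under connected sum of orientable surfaces.
g = 16 + 6 + 10 + 19 + 7 + 12 = 70

70


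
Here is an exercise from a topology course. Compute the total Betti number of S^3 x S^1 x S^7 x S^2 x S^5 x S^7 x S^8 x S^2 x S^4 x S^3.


Total Betti number is multiplicative under products.
Each S^d (d>=1) has total Betti number 2.
There are 10 sphere factors.
Total = 2^10 = 1024

1024


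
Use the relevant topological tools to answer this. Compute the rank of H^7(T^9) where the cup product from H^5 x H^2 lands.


Cup product: H^p x H^q -> H^{p+q}; here p+q = 5+2 = 7.
rank H^k(T^n) = C(n,k).
C(9,7) = 36

36


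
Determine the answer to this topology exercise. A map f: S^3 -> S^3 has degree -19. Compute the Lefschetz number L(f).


On S^3: L(f) = tr(f_0*) + (-1)^3 tr(f_3*) = 1 + (-1)^3 * deg(f).
L(f) = 1 + (-1)^3 * -19 = 1 + 19 = 20

20


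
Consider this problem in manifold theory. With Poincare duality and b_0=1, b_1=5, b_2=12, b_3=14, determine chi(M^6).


By Poincare duality b_k = b_{6-k}, so full Betti numbers: b_0=1, b_1=5, b_2=12, b_3=14, b_4=12, b_5=5, b_6=1.
chi = sum (-1)^k b_k = 2

2


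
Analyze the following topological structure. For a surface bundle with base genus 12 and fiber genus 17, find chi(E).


For a fiber bundle F -> E -> B (with CW structure): chi(E) = chi(B) * chi(F).
chi(Sigma_12) = -22, chi(Sigma_17) = -32.
chi(E) = (-22) * (-32) = 704

704


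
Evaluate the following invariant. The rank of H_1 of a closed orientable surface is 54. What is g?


For a closed orientable surface: b_1 = 2g.
54 = 2g
g = 54 / 2 = 27

27


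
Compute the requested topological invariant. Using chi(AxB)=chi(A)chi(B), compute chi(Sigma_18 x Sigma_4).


chi(Sigma_18) = 2 - 2*18 = -34
chi(Sigma_4) = 2 - 2*4 = -6
chi(product) = (-34) * (-6) = 204

204


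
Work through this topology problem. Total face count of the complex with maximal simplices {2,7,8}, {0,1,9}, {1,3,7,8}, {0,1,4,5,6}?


Each maximal simplex on m vertices has 2^m - 1 nonempty faces.
Take the union (dedupe shared faces).
Total distinct faces = 53

53


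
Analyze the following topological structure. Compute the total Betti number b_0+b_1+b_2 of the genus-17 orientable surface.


For Sigma_17: b_0 = 1, b_1 = 2g = 34, b_2 = 1.
Total = 1 + 34 + 1 = 36

36


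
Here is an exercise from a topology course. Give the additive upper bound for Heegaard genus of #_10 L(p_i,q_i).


Heegaard genus satisfies g(A#B) <= g(A) + g(B).
Each lens space has g = 1.
Upper bound: 10 * 1 = 10

10


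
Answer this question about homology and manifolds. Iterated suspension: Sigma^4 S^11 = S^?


Each suspension raises dimension by 1: Sigma S^n = S^{n+1}.
Sigma^4 S^11 = S^{11+4} = S^15

15


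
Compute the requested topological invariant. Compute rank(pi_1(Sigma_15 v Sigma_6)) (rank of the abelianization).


For a wedge: H_1(A v B) = H_1(A) + H_1(B).
b_1(Sigma_15) = 30, b_1(Sigma_6) = 12.
b_1 = 30 + 12 = 42

42


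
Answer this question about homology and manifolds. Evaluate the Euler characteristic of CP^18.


CP^18 has one cell in each even dimension 0, 2, ..., 2*18 (18+1 cells total).
All cells are even-dimensional, so chi = number of cells.
chi = 18 + 1 = 19

19


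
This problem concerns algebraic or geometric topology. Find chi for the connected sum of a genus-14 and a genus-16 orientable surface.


chi(Sigma_14) = 2 - 2*14 = -26
chi(Sigma_16) = 2 - 2*16 = -30
For surfaces: chi(A#B) = chi(A) + chi(B) - 2.
chi = -26 + -30 - 2 = -58

-58


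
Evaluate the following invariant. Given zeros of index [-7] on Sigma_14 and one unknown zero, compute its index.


Poincare-Hopf: sum of indices = chi(M).
chi(Sigma_14) = 2 - 2*14 = -26.
Sum of known indices = -7.
x = chi - (sum known) = -26 - (-7) = -19

-19


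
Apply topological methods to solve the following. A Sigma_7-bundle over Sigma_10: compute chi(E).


For a fiber bundle F -> E -> B (with CW structure): chi(E) = chi(B) * chi(F).
chi(Sigma_10) = -18, chi(Sigma_7) = -12.
chi(E) = (-18) * (-12) = 216

216


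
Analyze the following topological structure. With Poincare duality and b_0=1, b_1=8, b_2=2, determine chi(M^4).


By Poincare duality b_k = b_{4-k}, so full Betti numbers: b_0=1, b_1=8, b_2=2, b_3=8, b_4=1.
chi = sum (-1)^k b_k = -12

-12


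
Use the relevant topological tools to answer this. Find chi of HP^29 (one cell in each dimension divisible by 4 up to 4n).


HP^29 has one cell in each dimension 0, 4, ..., 4*29 (29+1 cells, all even-dim).
chi = 29 + 1 = 30

30


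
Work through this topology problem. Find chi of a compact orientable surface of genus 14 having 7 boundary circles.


For a compact orientable surface with genus g and b boundary components: chi = 2 - 2g - b.
chi = 2 - 2*14 - 7 = 2 - 28 - 7 = -33

-33


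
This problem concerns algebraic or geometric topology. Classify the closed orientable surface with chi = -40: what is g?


chi = 2 - 2g for closed orientable surfaces.
-40 = 2 - 2g
2g = 2 - (-40) = 42
g = 21

21


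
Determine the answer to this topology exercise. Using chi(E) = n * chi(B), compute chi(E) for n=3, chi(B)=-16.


For a finite covering: chi(E) = (number of sheets) * chi(B).
chi(E) = 3 * (-16) = -48

-48


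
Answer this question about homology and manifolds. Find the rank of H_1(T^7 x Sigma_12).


pi_1(A x B) = pi_1(A) x pi_1(B); rank of abelianization = b_1.
b_1(T^7) = 7, b_1(Sigma_12) = 2*12 = 24.
b_1(product) = 7 + 24 = 31

31


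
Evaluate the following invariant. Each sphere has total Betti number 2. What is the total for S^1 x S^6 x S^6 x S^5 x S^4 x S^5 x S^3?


Total Betti number is multiplicative under products.
Each S^d (d>=1) has total Betti number 2.
There are 7 sphere factors.
Total = 2^7 = 128

128


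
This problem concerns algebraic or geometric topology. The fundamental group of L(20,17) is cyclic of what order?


pi_1(L(p,q)) = Z/pZ for any q coprime to p.
|pi_1(L(20,17))| = 20

20


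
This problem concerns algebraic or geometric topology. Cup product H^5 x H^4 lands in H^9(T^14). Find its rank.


Cup product: H^p x H^q -> H^{p+q}; here p+q = 5+4 = 9.
rank H^k(T^n) = C(n,k).
C(14,9) = 2002

2002


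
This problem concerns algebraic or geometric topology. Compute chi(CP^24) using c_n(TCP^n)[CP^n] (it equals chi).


For any closed oriented manifold, <e(TM),[M]> = chi(M).
chi(CP^24) = 24+1 = 25

25


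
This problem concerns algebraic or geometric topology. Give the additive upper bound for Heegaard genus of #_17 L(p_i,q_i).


Heegaard genus satisfies g(A#B) <= g(A) + g(B).
Each lens space has g = 1.
Upper bound: 17 * 1 = 17

17


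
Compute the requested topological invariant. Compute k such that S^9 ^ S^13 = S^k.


S^m ^ S^n = S^{m+n}.
k = 9 + 13 = 22

22


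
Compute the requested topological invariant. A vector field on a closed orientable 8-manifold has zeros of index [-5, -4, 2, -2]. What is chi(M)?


Poincare-Hopf: chi(M) = sum of indices of zeros.
chi = (-5) + (-4) + (2) + (-2) = -9

-9


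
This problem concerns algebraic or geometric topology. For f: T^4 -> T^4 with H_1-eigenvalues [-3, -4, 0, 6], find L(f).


For a torus self-map: L(f) = det(I - A) where A acts on H_1.
L(f) = (1--3) * (1--4) * (1-0) * (1-6) = 4 * 5 * 1 * -5 = -100

-100


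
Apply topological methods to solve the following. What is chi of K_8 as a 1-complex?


K_8: V = 8, E = C(8,2) = 28.
chi = V - E = 8 - 28 = -20

-20


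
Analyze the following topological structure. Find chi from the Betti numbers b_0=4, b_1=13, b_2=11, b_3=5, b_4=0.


chi = sum_k (-1)^k b_k.
= (4) + (-13) + (11) + (-5) + (0)
= -3

-3


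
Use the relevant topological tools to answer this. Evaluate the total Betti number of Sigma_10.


For Sigma_10: b_0 = 1, b_1 = 2g = 20, b_2 = 1.
Total = 1 + 20 + 1 = 22

22


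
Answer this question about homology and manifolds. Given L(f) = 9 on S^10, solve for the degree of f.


L(f) = 1 + (-1)^10 deg(f) on S^10.
9 = 1 + (-1)^10 * deg(f)
(-1)^10 * deg(f) = 8
deg(f) = 8

8


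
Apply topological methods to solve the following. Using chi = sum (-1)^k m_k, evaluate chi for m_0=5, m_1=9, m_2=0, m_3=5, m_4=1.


Morse theory: chi(M) = sum_k (-1)^k m_k where m_k = #(index-k critical points).
= (5) + (-9) + (0) + (-5) + (1) = -8

-8


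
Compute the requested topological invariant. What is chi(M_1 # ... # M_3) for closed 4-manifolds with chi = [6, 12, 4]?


For n-manifolds: chi(A#B) = chi(A) + chi(B) - chi(S^4).
chi(S^4) = 1 + (-1)^4 = 2.
chi(#) = (sum chi_i) - (3-1)*chi(S^4) = 22 - 2*2 = 18

18


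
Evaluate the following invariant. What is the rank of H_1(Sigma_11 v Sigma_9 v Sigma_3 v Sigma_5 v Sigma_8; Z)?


For a wedge X v Y: reduced H_k(X v Y) = H_k(X) + H_k(Y).
Each Sigma_g contributes b_1 = 2g.
b_1 = 22 + 18 + 6 + 10 + 16 = 72

72


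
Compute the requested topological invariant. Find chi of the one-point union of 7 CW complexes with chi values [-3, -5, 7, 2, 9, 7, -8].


chi(A v B) = chi(A) + chi(B) - 1 (one point identified).
For 7 spaces: chi = (sum chi_i) - (7 - 1).
sum = 9; chi = 9 - 6 = 3

3


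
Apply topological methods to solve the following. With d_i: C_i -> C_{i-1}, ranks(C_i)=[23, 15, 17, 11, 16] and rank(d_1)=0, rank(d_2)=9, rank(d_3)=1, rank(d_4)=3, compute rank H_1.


rank H_k = rank(ker d_k) - rank(im d_{k+1}).
rank(ker d_1) = rank(C_1) - rank(d_1) = 15 - 0 = 15.
rank(im d_{1+1}) = 9.
rank H_1 = 15 - 9 = 6

6


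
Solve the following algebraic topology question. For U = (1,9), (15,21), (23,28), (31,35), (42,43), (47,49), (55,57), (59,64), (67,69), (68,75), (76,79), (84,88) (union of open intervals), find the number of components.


Sort and merge overlapping open intervals.
Merged: (1,9), (15,21), (23,28), (31,35), (42,43), (47,49), (55,57), (59,64), (67,75), (76,79), (84,88).
Number of components = 11

11


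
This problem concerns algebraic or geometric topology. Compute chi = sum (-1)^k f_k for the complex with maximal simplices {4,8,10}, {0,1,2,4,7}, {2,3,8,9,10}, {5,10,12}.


Enumerate all faces; f-vector: f_0=11, f_1=25, f_2=22, f_3=10, f_4=2.
chi = sum (-1)^k f_k = 0

0


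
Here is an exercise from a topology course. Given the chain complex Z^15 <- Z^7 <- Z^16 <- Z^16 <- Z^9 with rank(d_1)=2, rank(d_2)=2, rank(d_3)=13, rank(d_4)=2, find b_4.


rank H_k = rank(ker d_k) - rank(im d_{k+1}).
rank(ker d_4) = rank(C_4) - rank(d_4) = 9 - 2 = 7.
rank(im d_{4+1}) = 0.
rank H_4 = 7 - 0 = 7

7


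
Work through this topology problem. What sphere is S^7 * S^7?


Join of spheres: S^m * S^n = S^{m+n+1}.
dim = 7 + 7 + 1 = 15

15


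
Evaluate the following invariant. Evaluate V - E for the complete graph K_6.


K_6: V = 6, E = C(6,2) = 15.
chi = V - E = 6 - 15 = -9

-9


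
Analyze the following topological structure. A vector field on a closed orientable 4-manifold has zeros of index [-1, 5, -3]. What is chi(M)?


Poincare-Hopf: chi(M) = sum of indices of zeros.
chi = (-1) + (5) + (-3) = 1

1


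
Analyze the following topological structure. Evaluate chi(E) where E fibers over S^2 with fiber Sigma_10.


chi(S^2) = 2 (n even), chi(Sigma_10) = 2 - 2*10 = -18.
chi(E) = 2 * (-18) = -36

-36


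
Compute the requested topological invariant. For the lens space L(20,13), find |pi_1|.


pi_1(L(p,q)) = Z/pZ for any q coprime to p.
|pi_1(L(20,13))| = 20

20


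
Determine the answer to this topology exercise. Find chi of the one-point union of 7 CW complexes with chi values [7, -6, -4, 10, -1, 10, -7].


chi(A v B) = chi(A) + chi(B) - 1 (one point identified).
For 7 spaces: chi = (sum chi_i) - (7 - 1).
sum = 9; chi = 9 - 6 = 3

3


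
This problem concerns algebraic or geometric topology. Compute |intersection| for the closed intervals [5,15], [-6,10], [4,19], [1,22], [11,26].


Intersection = [max(a_i), min(b_i)] = [11, 10].
Since 11 > 10, the intersection is empty.
Length = 0

0


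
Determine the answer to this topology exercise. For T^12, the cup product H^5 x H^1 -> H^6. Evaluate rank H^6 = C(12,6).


Cup product: H^p x H^q -> H^{p+q}; here p+q = 5+1 = 6.
rank H^k(T^n) = C(n,k).
C(12,6) = 924

924


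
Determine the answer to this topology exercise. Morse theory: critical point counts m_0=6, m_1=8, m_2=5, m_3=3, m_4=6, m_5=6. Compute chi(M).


Morse theory: chi(M) = sum_k (-1)^k m_k where m_k = #(index-k critical points).
= (6) + (-8) + (5) + (-3) + (6) + (-6) = 0

0


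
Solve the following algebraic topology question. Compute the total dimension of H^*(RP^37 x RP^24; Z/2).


dim H^*(RP^n; Z/2) = n+1 (one Z/2 in each degree 0..n).
Total Betti number is multiplicative.
Total = (37+1) * (24+1) = 38 * 25 = 950

950


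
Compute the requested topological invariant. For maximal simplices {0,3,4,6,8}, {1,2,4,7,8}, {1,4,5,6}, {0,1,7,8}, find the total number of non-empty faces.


Each maximal simplex on m vertices has 2^m - 1 nonempty faces.
Take the union (dedupe shared faces).
Total distinct faces = 75

75


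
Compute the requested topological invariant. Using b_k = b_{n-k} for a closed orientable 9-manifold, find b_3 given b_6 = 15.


Poincare duality for closed orientable n-manifolds: b_k = b_{n-k}.
Here n = 9, so b_3 = b_6 = 15

15


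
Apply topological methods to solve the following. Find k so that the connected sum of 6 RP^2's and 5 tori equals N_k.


Since a >= 1, the sum is non-orientable; each T^2 can be replaced by RP^2 # RP^2 (since T^2#RP^2 = 3RP^2).
Total crosscaps k = 6 + 2*5 = 16.
Check via chi: chi = 6*1 + 5*0 - (6+5-1)*2 = -14 = 2 - k = -14. Consistent.

16


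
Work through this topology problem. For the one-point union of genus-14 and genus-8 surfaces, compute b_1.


For a wedge: H_1(A v B) = H_1(A) + H_1(B).
b_1(Sigma_14) = 28, b_1(Sigma_8) = 16.
b_1 = 28 + 16 = 44

44


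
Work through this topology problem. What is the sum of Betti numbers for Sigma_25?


For Sigma_25: b_0 = 1, b_1 = 2g = 50, b_2 = 1.
Total = 1 + 50 + 1 = 52

52


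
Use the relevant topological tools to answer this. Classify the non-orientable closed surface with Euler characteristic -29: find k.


chi = 2 - k for closed non-orientable surfaces with k crosscaps.
-29 = 2 - k
k = 2 - (-29) = 31

31


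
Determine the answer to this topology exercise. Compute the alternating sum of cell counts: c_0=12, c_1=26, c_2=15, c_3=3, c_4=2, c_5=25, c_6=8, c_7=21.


chi = sum_k (-1)^k c_k.
= (-1)^0*12 + (-1)^1*26 + (-1)^2*15 + (-1)^3*3 + (-1)^4*2 + (-1)^5*25 + (-1)^6*8 + (-1)^7*21
= (12) + (-26) + (15) + (-3) + (2) + (-25) + (8) + (-21)
= -38

-38
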